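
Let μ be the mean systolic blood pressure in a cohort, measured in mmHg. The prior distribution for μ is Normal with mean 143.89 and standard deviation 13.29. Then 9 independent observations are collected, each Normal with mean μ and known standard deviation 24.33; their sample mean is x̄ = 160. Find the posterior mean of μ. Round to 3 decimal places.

Prior precision 1/τ₀² = 1/13.29² = 0.00566174; data precision n/σ² = 9/24.33² = 0.0152040.
Posterior precision = 0.00566174 + 0.0152040 = 0.0208658.
Posterior mean = (0.00566174·143.89 + 0.0152040·160) / 0.0208658 = 155.629.

Posterior mean ≈ 155.629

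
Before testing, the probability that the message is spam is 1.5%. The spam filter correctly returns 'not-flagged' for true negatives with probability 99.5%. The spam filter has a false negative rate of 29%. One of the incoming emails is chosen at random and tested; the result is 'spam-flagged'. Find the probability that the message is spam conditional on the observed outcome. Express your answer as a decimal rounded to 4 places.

Write H for 'the message is spam'. Prior odds H:¬H = 0.015/0.985 = 0.015228. For the 'spam-flagged' outcome, the likelihood ratio is 0.71/0.005 = 142.00.
Posterior odds = 0.015228 × 142.00 = 2.1624, so P(H|E) = 2.1624/(1+2.1624) = 0.6838.

P(H | E) ≈ 0.6838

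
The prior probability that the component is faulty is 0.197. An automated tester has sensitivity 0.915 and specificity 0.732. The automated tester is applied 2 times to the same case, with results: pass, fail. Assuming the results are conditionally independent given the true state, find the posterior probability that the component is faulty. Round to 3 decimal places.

Posterior P(H) ≈ 0.089

Let H be the event that the component is faulty; start with P(H) = 0.197. P('fail'|H) = 0.915, P('fail'|¬H) = 0.268.
Update on result 1 ('pass'): P(H) ← 0.085·0.1970 / (0.085·0.1970 + 0.732·0.8030) = 0.016745/0.60454 = 0.0277.
Update on result 2 ('fail'): P(H) ← 0.915·0.0277 / (0.915·0.0277 + 0.268·0.9723) = 0.025344/0.28592 = 0.0886.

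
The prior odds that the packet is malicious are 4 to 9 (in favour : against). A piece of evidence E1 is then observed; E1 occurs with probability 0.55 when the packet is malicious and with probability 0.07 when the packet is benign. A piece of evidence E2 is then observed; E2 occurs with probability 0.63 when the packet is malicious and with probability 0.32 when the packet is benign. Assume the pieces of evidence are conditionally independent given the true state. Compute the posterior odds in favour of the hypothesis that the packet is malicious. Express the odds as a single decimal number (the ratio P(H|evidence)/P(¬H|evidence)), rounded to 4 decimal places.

Prior odds = 4/9 = 0.44444. In log-odds, ln(0.44444) = -0.81093.
Add log likelihood ratios: ln(7.8571) + ln(1.9688) = 2.7388.
Posterior log-odds = 1.9279, so posterior odds = exp(1.9279) = 6.8750.

Posterior odds ≈ 6.8750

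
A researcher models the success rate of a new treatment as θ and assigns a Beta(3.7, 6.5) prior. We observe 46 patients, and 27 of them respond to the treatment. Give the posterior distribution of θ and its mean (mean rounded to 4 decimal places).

Observing 27 successes and 19 failures updates Beta(3.7, 6.5) by adding the success and failure counts to the two shape parameters: α = 3.7+27 = 30.7, β = 6.5+19 = 25.5.
Posterior mean = α/(α+β) = 30.7/56.2 = 0.5463.

Posterior: Beta(30.7, 25.5); mean ≈ 0.5463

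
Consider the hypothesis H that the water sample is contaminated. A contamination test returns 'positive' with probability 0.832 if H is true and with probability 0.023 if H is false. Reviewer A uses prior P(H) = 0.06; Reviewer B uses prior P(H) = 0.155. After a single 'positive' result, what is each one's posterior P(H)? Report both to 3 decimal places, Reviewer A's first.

Reviewer A: 0.698; Reviewer B: 0.869

P('+'|H) = 0.832, P('+'|¬H) = 0.023.
Reviewer A: numerator 0.832·0.06 = 0.049920; evidence = 0.049920+0.023·0.94 = 0.071540; posterior = 0.698.
Reviewer B: numerator 0.832·0.155 = 0.12896; evidence = 0.12896+0.023·0.845 = 0.14839; posterior = 0.869.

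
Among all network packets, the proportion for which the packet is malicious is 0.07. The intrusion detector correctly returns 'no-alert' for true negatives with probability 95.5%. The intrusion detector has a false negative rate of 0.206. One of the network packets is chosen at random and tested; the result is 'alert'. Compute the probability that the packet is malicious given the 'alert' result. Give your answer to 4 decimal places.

P(H | E) ≈ 0.5705

Let H be the event that the packet is malicious. P(H) = 0.07, so P(¬H) = 0.93. With E the 'alert' result, P(E|H) = 0.794 and P(E|¬H) = 0.045.
P(E) = 0.794·0.07 + 0.045·0.93 = 0.055580 + 0.041850 = 0.097430.
By Bayes' theorem, P(H|E) = 0.055580 / 0.097430 = 0.5705.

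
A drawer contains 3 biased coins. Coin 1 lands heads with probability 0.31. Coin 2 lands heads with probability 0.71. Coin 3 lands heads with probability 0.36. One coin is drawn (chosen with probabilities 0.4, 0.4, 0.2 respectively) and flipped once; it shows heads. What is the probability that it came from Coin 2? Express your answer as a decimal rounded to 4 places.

P(heads|C1) = 0.31; P(heads|C2) = 0.71; P(heads|C3) = 0.36.
Prior × likelihood for each source: 0.4·0.31=0.1240, 0.4·0.71=0.2840, 0.2·0.36=0.07200. Summing gives P(heads) = 0.48000.
P(Coin 2 | heads) = 0.2840 / 0.48000 = 0.5917.

Posterior probability ≈ 0.5917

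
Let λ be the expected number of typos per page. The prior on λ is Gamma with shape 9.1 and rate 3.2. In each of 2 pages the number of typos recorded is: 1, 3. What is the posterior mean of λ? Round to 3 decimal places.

Posterior mean ≈ 2.519

Total count ∑xᵢ = 4 over n = 2 pages.
Gamma is conjugate to the Poisson likelihood: posterior is Gamma(shape = 9.1+4 = 13.1, rate = 3.2+2 = 5.2).
Posterior mean = shape/rate = 13.1/5.2 = 2.519.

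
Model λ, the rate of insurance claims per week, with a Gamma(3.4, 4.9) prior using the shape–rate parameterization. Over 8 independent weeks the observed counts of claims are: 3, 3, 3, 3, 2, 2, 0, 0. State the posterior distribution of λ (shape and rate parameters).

Posterior: Gamma(shape=19.4, rate=12.9)

The Poisson likelihood adds the total count to the shape and the number of exposure periods to the rate. Here ∑xᵢ = 16 and n = 8, so shape 3.4→19.4 and rate 4.9→12.9.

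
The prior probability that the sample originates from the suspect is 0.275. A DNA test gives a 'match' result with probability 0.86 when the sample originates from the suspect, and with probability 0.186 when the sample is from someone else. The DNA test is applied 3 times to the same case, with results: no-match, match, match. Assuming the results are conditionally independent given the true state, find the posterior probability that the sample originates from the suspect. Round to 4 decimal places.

Posterior P(H) ≈ 0.5824

With H the event that the sample originates from the suspect, the joint likelihood of the observed sequence is P(data|H) = 0.14·0.86·0.86 = 0.10354 and P(data|¬H) = 0.814·0.186·0.186 = 0.028161.
Bayes: P(H|data) = 0.275·0.10354 / (0.275·0.10354 + 0.725·0.028161) = 0.028475/0.048891 = 0.5824.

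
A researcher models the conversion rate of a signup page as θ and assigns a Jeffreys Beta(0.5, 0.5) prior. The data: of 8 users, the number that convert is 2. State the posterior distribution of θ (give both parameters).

Posterior: Beta(2.5, 6.5)

The binomial likelihood is conjugate to the Beta prior: with 2 successes and 6 failures, the posterior is Beta(0.5+2, 0.5+6) = Beta(2.5, 6.5).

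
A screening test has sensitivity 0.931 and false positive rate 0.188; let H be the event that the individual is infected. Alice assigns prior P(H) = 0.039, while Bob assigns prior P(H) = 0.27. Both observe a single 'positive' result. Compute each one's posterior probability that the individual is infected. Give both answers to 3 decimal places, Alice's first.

The likelihood ratio for a 'positive' result is 0.931/0.188 = 4.9521.
Alice: prior odds 0.039/0.961 = 0.040583; posterior odds 0.20097; posterior probability 0.167.
Bob: prior odds 0.27/0.73 = 0.36986; posterior odds 1.8316; posterior probability 0.647.

Alice: 0.167; Bob: 0.647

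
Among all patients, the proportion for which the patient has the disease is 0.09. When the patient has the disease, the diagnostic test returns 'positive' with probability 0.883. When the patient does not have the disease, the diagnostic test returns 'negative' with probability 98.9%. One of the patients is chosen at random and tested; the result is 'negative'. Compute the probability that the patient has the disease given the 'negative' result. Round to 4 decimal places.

Write H for 'the patient has the disease'. Prior odds H:¬H = 0.09/0.91 = 0.098901. For the 'negative' outcome, the likelihood ratio is 0.117/0.989 = 0.11830.
Posterior odds = 0.098901 × 0.11830 = 0.011700, so P(H|E) = 0.011700/(1+0.011700) = 0.0116.

P(H | E) ≈ 0.0116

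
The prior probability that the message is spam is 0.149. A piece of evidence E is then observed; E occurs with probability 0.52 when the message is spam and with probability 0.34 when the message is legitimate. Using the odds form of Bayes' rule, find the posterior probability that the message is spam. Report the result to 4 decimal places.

Posterior probability ≈ 0.2112

Prior odds = 0.149/(1−0.149) = 0.17509. In log-odds, ln(0.17509) = -1.7425.
Add log likelihood ratio: ln(1.5294) = 0.42488.
Posterior log-odds = -1.3176, so posterior odds = exp(-1.3176) = 0.26778. Converting, P(H|E) = 0.26778/1.2678 = 0.2112.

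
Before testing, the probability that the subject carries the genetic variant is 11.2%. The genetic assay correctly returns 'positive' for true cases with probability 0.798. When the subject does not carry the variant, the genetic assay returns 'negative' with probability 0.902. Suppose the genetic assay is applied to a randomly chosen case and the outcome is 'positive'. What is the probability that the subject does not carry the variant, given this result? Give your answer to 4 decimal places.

Write H for 'the subject carries the genetic variant'. Prior odds H:¬H = 0.112/0.888 = 0.12613. For the 'positive' outcome, the likelihood ratio is 0.798/0.098 = 8.1429.
Posterior odds = 0.12613 × 8.1429 = 1.0270, so P(H|E) = 1.0270/(1+1.0270) = 0.5067. Then P(¬H|E) = 1 − 0.5067 = 0.4933.

P(¬H | E) ≈ 0.4933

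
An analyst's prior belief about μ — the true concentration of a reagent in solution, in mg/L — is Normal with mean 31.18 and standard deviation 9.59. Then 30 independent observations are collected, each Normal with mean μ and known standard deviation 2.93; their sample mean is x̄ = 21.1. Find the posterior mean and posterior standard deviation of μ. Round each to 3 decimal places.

Posterior mean ≈ 21.131; posterior SD ≈ 0.534

With known σ, the Normal prior is conjugate. Weight on the data is w = (n/σ²)/(n/σ² + 1/τ₀²) = 3.49451/(3.49451+0.0108733) = 0.99690.
Posterior mean = w·x̄ + (1−w)·μ₀ = 0.99690·21.1 + 0.0031019·31.18 = 21.131. Posterior variance = 1/(3.49451+0.0108733) = 0.285276, so SD = 0.534.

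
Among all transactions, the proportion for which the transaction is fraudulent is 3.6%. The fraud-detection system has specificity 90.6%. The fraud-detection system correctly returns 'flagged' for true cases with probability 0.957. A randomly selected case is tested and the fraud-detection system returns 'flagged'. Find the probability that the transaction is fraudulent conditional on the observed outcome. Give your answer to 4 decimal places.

Let H be the event that the transaction is fraudulent. P(H) = 0.036, so P(¬H) = 0.964. With E the 'flagged' result, P(E|H) = 0.957 and P(E|¬H) = 0.094.
P(E) = 0.957·0.036 + 0.094·0.964 = 0.034452 + 0.090616 = 0.12507.
By Bayes' theorem, P(H|E) = 0.034452 / 0.12507 = 0.2755.

P(H | E) ≈ 0.2755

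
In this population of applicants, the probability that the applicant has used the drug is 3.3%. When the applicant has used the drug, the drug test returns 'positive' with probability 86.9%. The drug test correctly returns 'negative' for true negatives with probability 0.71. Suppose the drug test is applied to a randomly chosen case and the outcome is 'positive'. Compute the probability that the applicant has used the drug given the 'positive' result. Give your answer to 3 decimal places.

P(H | E) ≈ 0.093

Let H be the event that the applicant has used the drug. P(H) = 0.033, so P(¬H) = 0.967. With E the 'positive' result, P(E|H) = 0.869 and P(E|¬H) = 0.29.
P(E) = 0.869·0.033 + 0.29·0.967 = 0.028677 + 0.28043 = 0.30911.
By Bayes' theorem, P(H|E) = 0.028677 / 0.30911 = 0.093.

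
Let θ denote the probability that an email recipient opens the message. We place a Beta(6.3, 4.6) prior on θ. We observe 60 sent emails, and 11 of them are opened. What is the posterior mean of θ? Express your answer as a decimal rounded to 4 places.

The binomial likelihood is conjugate to the Beta prior: with 11 successes and 49 failures, the posterior is Beta(6.3+11, 4.6+49) = Beta(17.3, 53.6).
Posterior mean = α/(α+β) = 17.3/70.9 = 0.2440.

Posterior mean ≈ 0.2440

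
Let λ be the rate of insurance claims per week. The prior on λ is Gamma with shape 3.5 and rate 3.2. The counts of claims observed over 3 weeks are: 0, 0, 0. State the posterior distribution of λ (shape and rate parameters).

Posterior: Gamma(shape=3.5, rate=6.2)

Total count ∑xᵢ = 0 over n = 3 weeks.
Gamma is conjugate to the Poisson likelihood: posterior is Gamma(shape = 3.5+0 = 3.5, rate = 3.2+3 = 6.2).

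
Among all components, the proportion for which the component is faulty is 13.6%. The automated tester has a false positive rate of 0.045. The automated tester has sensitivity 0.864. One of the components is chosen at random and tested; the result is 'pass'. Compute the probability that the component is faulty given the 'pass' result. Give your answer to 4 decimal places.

P(H | E) ≈ 0.0219

Write H for 'the component is faulty'. Prior odds H:¬H = 0.136/0.864 = 0.15741. For the 'pass' outcome, the likelihood ratio is 0.136/0.955 = 0.14241.
Posterior odds = 0.15741 × 0.14241 = 0.022416, so P(H|E) = 0.022416/(1+0.022416) = 0.0219.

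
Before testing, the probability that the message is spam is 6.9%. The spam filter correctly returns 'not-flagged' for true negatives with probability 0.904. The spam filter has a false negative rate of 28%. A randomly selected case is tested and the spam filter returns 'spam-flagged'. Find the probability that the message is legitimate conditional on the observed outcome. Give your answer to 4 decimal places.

P(¬H | E) ≈ 0.6427

Write H for 'the message is spam'. Prior odds H:¬H = 0.069/0.931 = 0.074114. For the 'spam-flagged' outcome, the likelihood ratio is 0.72/0.096 = 7.5000.
Posterior odds = 0.074114 × 7.5000 = 0.55585, so P(H|E) = 0.55585/(1+0.55585) = 0.3573. Then P(¬H|E) = 1 − 0.3573 = 0.6427.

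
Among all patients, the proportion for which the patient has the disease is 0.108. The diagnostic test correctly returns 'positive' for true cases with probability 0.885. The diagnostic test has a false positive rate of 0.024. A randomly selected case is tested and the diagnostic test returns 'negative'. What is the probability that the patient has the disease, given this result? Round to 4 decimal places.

Write H for 'the patient has the disease'. Prior odds H:¬H = 0.108/0.892 = 0.12108. For the 'negative' outcome, the likelihood ratio is 0.115/0.976 = 0.11783.
Posterior odds = 0.12108 × 0.11783 = 0.014266, so P(H|E) = 0.014266/(1+0.014266) = 0.0141.

P(H | E) ≈ 0.0141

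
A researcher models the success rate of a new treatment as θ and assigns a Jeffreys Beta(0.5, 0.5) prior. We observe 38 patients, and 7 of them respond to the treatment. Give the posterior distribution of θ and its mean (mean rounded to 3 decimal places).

Posterior: Beta(7.5, 31.5); mean ≈ 0.192

The binomial likelihood is conjugate to the Beta prior: with 7 successes and 31 failures, the posterior is Beta(0.5+7, 0.5+31) = Beta(7.5, 31.5).
E[θ | data] = 7.5/(7.5+31.5) = 0.192.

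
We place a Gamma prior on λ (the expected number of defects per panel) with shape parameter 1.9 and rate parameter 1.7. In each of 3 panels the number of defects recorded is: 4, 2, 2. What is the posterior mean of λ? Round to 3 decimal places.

Posterior mean ≈ 2.106

The Poisson likelihood adds the total count to the shape and the number of exposure periods to the rate. Here ∑xᵢ = 8 and n = 3, so shape 1.9→9.9 and rate 1.7→4.7.
E[λ | data] = 9.9/4.7 = 2.106.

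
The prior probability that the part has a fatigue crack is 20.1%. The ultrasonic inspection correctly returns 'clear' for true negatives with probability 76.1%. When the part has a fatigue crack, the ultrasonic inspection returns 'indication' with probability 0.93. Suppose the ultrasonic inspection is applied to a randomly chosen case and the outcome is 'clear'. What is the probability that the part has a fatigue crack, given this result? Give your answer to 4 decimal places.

Let H be the event that the part has a fatigue crack. P(H) = 0.201, so P(¬H) = 0.799. With E the 'clear' result, P(E|H) = 0.07 and P(E|¬H) = 0.761.
P(E) = 0.07·0.201 + 0.761·0.799 = 0.014070 + 0.60804 = 0.62211.
By Bayes' theorem, P(H|E) = 0.014070 / 0.62211 = 0.0226.

P(H | E) ≈ 0.0226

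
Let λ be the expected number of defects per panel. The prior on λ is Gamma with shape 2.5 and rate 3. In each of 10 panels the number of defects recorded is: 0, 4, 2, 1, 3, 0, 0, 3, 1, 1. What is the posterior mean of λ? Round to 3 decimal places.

Posterior mean ≈ 1.346

Total count ∑xᵢ = 15 over n = 10 panels.
Gamma is conjugate to the Poisson likelihood: posterior is Gamma(shape = 2.5+15 = 17.5, rate = 3+10 = 13).
Posterior mean = shape/rate = 17.5/13 = 1.346.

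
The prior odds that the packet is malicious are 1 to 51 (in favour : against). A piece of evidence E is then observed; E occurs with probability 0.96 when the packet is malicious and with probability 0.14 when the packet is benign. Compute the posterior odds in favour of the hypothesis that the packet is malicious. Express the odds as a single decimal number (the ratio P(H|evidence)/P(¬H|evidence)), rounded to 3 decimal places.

Prior odds = 1/51 = 0.019608.
Likelihood ratio for E = 0.96/0.14 = 6.8571.
Posterior odds = prior odds × LR = 0.13445.

Posterior odds ≈ 0.134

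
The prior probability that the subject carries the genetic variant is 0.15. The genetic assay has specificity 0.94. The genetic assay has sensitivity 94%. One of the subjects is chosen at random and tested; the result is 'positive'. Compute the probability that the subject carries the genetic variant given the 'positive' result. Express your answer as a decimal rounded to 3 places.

P(H | E) ≈ 0.734

Let H be the event that the subject carries the genetic variant. P(H) = 0.15, so P(¬H) = 0.85. With E the 'positive' result, P(E|H) = 0.94 and P(E|¬H) = 0.06.
P(E) = 0.94·0.15 + 0.06·0.85 = 0.14100 + 0.051000 = 0.19200.
By Bayes' theorem, P(H|E) = 0.14100 / 0.19200 = 0.734.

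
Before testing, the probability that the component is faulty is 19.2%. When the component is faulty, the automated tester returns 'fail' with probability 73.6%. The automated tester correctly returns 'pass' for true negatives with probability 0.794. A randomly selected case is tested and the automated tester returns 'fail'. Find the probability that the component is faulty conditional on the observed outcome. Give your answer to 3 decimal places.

Write H for 'the component is faulty'. Prior odds H:¬H = 0.192/0.808 = 0.23762. For the 'fail' outcome, the likelihood ratio is 0.736/0.206 = 3.5728.
Posterior odds = 0.23762 × 3.5728 = 0.84899, so P(H|E) = 0.84899/(1+0.84899) = 0.459.

P(H | E) ≈ 0.459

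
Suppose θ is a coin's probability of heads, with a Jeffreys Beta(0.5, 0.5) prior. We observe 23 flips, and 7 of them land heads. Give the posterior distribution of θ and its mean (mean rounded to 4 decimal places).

Observing 7 successes and 16 failures updates Beta(0.5, 0.5) by adding the success and failure counts to the two shape parameters: α = 0.5+7 = 7.5, β = 0.5+16 = 16.5.
E[θ | data] = 7.5/(7.5+16.5) = 0.3125.

Posterior: Beta(7.5, 16.5); mean ≈ 0.3125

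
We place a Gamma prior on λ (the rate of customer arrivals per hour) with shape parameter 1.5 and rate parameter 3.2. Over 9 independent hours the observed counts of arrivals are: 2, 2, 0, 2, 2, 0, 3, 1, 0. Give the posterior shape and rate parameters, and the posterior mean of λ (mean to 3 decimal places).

Posterior: Gamma(shape=13.5, rate=12.2); mean ≈ 1.107

Total count ∑xᵢ = 12 over n = 9 hours.
Gamma is conjugate to the Poisson likelihood: posterior is Gamma(shape = 1.5+12 = 13.5, rate = 3.2+9 = 12.2).
Posterior mean = shape/rate = 13.5/12.2 = 1.107.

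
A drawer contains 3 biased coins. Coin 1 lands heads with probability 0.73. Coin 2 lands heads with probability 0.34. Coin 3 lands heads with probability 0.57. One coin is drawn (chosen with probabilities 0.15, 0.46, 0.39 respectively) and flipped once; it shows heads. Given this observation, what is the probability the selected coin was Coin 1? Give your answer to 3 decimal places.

Posterior probability ≈ 0.224

P(heads|C1) = 0.73; P(heads|C2) = 0.34; P(heads|C3) = 0.57.
Prior × likelihood for each source: 0.15·0.73=0.1095, 0.46·0.34=0.1564, 0.39·0.57=0.2223. Summing gives P(heads) = 0.48820.
P(Coin 1 | heads) = 0.1095 / 0.48820 = 0.224.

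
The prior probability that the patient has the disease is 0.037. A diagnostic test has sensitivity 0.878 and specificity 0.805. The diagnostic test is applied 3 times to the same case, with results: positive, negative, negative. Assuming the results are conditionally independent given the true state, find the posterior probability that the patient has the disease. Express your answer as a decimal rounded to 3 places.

Posterior P(H) ≈ 0.004

With H the event that the patient has the disease, the joint likelihood of the observed sequence is P(data|H) = 0.878·0.122·0.122 = 0.013068 and P(data|¬H) = 0.195·0.805·0.805 = 0.12636.
Bayes: P(H|data) = 0.037·0.013068 / (0.037·0.013068 + 0.963·0.12636) = 0.00048352/0.12217 = 0.0040.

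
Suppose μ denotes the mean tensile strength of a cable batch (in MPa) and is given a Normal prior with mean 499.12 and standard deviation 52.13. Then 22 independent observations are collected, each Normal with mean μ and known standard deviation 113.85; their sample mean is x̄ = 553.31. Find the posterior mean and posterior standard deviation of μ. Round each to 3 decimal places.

Posterior mean ≈ 543.655; posterior SD ≈ 22.004

Prior precision 1/τ₀² = 1/52.13² = 0.00036798; data precision n/σ² = 22/113.85² = 0.00169729.
Posterior precision = 0.00036798 + 0.00169729 = 0.00206527, giving posterior SD = 1/√0.00206527 = 22.004.
Posterior mean = (0.00036798·499.12 + 0.00169729·553.31) / 0.00206527 = 543.655.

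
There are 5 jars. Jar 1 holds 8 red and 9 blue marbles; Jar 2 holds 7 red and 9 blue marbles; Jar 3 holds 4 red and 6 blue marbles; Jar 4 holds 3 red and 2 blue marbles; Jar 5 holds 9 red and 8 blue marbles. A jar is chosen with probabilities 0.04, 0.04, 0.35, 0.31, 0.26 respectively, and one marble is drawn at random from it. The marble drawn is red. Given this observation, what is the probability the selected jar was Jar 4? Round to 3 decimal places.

Tabulate prior·likelihood by source: [1] prior 0.04, lik 0.4706, product 0.01882; [2] prior 0.04, lik 0.4375, product 0.01750; [3] prior 0.35, lik 0.4, product 0.1400; [4] prior 0.31, lik 0.6, product 0.1860; [5] prior 0.26, lik 0.5294, product 0.1376.
Normalizing constant = 0.49997; the posterior for Jar 4 is its product over the sum, 0.1860/0.49997 = 0.372.

Posterior probability ≈ 0.372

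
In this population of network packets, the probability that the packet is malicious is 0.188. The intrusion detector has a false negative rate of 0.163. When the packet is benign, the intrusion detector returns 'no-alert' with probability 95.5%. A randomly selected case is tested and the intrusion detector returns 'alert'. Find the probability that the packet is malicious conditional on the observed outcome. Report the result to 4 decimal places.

Let H be the event that the packet is malicious. P(H) = 0.188, so P(¬H) = 0.812. With E the 'alert' result, P(E|H) = 0.837 and P(E|¬H) = 0.045.
P(E) = 0.837·0.188 + 0.045·0.812 = 0.15736 + 0.036540 = 0.19390.
By Bayes' theorem, P(H|E) = 0.15736 / 0.19390 = 0.8115.

P(H | E) ≈ 0.8115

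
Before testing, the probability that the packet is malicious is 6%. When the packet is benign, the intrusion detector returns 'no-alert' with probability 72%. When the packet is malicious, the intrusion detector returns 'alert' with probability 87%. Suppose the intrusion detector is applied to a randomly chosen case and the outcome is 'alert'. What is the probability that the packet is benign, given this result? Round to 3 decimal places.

Let H be the event that the packet is malicious. P(H) = 0.06, so P(¬H) = 0.94. With E the 'alert' result, P(E|H) = 0.87 and P(E|¬H) = 0.28.
P(E) = 0.87·0.06 + 0.28·0.94 = 0.052200 + 0.26320 = 0.31540.
By Bayes' theorem, P(H|E) = 0.052200 / 0.31540 = 0.166. Hence P(¬H|E) = 1 − 0.166 = 0.834.

P(¬H | E) ≈ 0.834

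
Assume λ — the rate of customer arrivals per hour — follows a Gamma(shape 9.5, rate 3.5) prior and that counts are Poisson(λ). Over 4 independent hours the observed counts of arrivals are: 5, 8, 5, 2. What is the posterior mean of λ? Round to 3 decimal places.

Posterior mean ≈ 3.933

Total count ∑xᵢ = 20 over n = 4 hours.
Gamma is conjugate to the Poisson likelihood: posterior is Gamma(shape = 9.5+20 = 29.5, rate = 3.5+4 = 7.5).
Posterior mean = shape/rate = 29.5/7.5 = 3.933.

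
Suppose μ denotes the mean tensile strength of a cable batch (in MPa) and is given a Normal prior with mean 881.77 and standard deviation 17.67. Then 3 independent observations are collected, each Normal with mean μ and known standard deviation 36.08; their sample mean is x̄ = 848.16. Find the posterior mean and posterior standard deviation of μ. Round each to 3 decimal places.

Prior precision 1/τ₀² = 1/17.67² = 0.00320278; data precision n/σ² = 3/36.08² = 0.00230456.
Posterior precision = 0.00320278 + 0.00230456 = 0.00550734, giving posterior SD = 1/√0.00550734 = 13.475.
Posterior mean = (0.00320278·881.77 + 0.00230456·848.16) / 0.00550734 = 867.706.

Posterior mean ≈ 867.706; posterior SD ≈ 13.475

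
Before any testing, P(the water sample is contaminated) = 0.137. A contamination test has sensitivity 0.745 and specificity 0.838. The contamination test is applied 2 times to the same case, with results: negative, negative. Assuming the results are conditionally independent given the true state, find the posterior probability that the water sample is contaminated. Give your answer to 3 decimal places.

With H the event that the water sample is contaminated, the joint likelihood of the observed sequence is P(data|H) = 0.255·0.255 = 0.065025 and P(data|¬H) = 0.838·0.838 = 0.70224.
Bayes: P(H|data) = 0.137·0.065025 / (0.137·0.065025 + 0.863·0.70224) = 0.0089084/0.61494 = 0.0145.

Posterior P(H) ≈ 0.014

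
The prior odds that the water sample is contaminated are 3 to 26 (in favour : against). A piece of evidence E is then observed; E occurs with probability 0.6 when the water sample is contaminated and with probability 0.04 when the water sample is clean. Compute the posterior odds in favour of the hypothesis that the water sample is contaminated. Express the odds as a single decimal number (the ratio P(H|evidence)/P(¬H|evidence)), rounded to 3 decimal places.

Posterior odds ≈ 1.731

Prior odds = 3/26 = 0.11538.
Likelihood ratio for E = 0.6/0.04 = 15.000.
Posterior odds = prior odds × LR = 1.7308.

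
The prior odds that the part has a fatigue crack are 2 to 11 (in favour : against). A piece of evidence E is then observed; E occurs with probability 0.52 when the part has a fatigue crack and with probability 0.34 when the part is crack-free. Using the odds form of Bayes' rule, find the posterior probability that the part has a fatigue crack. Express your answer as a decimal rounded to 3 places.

Posterior probability ≈ 0.218

Prior odds = 2/11 = 0.18182. In log-odds, ln(0.18182) = -1.7047.
Add log likelihood ratio: ln(1.5294) = 0.42488.
Posterior log-odds = -1.2799, so posterior odds = exp(-1.2799) = 0.27807. Converting, P(H|E) = 0.27807/1.2781 = 0.218.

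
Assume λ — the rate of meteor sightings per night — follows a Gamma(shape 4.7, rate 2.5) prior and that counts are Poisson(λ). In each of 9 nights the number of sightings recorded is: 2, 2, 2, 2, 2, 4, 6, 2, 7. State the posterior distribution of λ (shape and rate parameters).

Posterior: Gamma(shape=33.7, rate=11.5)

The Poisson likelihood adds the total count to the shape and the number of exposure periods to the rate. Here ∑xᵢ = 29 and n = 9, so shape 4.7→33.7 and rate 2.5→11.5.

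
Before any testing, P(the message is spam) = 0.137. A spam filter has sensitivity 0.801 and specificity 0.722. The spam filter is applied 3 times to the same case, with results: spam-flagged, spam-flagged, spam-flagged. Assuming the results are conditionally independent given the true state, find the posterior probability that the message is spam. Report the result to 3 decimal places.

Posterior P(H) ≈ 0.792

With H the event that the message is spam, the joint likelihood of the observed sequence is P(data|H) = 0.801·0.801·0.801 = 0.51392 and P(data|¬H) = 0.278·0.278·0.278 = 0.021485.
Bayes: P(H|data) = 0.137·0.51392 / (0.137·0.51392 + 0.863·0.021485) = 0.070407/0.088949 = 0.7915.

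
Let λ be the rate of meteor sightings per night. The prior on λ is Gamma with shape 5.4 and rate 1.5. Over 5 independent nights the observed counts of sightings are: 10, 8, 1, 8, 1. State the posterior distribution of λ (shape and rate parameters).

Posterior: Gamma(shape=33.4, rate=6.5)

The Poisson likelihood adds the total count to the shape and the number of exposure periods to the rate. Here ∑xᵢ = 28 and n = 5, so shape 5.4→33.4 and rate 1.5→6.5.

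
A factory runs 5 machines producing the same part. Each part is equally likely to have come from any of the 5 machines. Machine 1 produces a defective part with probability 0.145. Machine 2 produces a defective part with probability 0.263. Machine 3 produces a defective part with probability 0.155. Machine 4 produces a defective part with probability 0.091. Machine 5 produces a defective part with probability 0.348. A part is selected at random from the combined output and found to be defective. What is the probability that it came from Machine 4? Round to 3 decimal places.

Posterior probability ≈ 0.091

P(defective|M1) = 0.145; P(defective|M2) = 0.263; P(defective|M3) = 0.155; P(defective|M4) = 0.091; P(defective|M5) = 0.348.
Prior × likelihood for each source: 0.2·0.145=0.02900, 0.2·0.263=0.05260, 0.2·0.155=0.03100, 0.2·0.091=0.01820, 0.2·0.348=0.06960. Summing gives P(defective) = 0.20040.
P(Machine 4 | defective) = 0.01820 / 0.20040 = 0.091.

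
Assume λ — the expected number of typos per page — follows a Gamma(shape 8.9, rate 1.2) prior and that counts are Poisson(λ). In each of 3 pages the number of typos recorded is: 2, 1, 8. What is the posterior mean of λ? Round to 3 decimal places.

The Poisson likelihood adds the total count to the shape and the number of exposure periods to the rate. Here ∑xᵢ = 11 and n = 3, so shape 8.9→19.9 and rate 1.2→4.2.
Posterior mean = shape/rate = 19.9/4.2 = 4.738.

Posterior mean ≈ 4.738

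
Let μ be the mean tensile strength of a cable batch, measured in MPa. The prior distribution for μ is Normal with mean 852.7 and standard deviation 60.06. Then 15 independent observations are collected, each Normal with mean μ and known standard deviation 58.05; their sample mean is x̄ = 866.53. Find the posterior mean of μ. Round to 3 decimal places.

Posterior mean ≈ 865.719

Prior precision 1/τ₀² = 1/60.06² = 0.00027722; data precision n/σ² = 15/58.05² = 0.00445130.
Posterior precision = 0.00027722 + 0.00445130 = 0.00472852.
Posterior mean = (0.00027722·852.7 + 0.00445130·866.53) / 0.00472852 = 865.719.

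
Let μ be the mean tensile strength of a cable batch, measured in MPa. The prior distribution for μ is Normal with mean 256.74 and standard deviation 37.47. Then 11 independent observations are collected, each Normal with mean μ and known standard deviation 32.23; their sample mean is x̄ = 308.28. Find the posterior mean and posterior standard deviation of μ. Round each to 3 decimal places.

Prior precision 1/τ₀² = 1/37.47² = 0.00071225; data precision n/σ² = 11/32.23² = 0.0105894.
Posterior precision = 0.00071225 + 0.0105894 = 0.0113017, giving posterior SD = 1/√0.0113017 = 9.407.
Posterior mean = (0.00071225·256.74 + 0.0105894·308.28) / 0.0113017 = 305.032.

Posterior mean ≈ 305.032; posterior SD ≈ 9.407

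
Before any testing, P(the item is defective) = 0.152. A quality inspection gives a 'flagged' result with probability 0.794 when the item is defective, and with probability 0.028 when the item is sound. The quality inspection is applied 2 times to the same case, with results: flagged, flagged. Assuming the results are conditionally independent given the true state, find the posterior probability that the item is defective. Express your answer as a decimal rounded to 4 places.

With H the event that the item is defective, the joint likelihood of the observed sequence is P(data|H) = 0.794·0.794 = 0.63044 and P(data|¬H) = 0.028·0.028 = 0.00078400.
Bayes: P(H|data) = 0.152·0.63044 / (0.152·0.63044 + 0.848·0.00078400) = 0.095826/0.096491 = 0.9931.

Posterior P(H) ≈ 0.9931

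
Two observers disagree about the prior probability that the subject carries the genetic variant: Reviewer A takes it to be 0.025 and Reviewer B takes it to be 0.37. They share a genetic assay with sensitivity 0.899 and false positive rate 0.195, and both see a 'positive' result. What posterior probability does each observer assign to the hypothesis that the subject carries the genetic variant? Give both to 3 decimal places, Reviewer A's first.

The likelihood ratio for a 'positive' result is 0.899/0.195 = 4.6103.
Reviewer A: prior odds 0.025/0.975 = 0.025641; posterior odds 0.11821; posterior probability 0.106.
Reviewer B: prior odds 0.37/0.63 = 0.58730; posterior odds 2.7076; posterior probability 0.730.

Reviewer A: 0.106; Reviewer B: 0.730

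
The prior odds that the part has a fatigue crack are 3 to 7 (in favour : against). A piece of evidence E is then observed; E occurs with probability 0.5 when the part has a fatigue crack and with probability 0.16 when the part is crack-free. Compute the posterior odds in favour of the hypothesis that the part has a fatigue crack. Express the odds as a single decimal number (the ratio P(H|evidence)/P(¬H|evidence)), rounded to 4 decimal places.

Prior odds = 3/7 = 0.42857.
Likelihood ratio for E = 0.5/0.16 = 3.1250.
Posterior odds = prior odds × LR = 1.3393.

Posterior odds ≈ 1.3393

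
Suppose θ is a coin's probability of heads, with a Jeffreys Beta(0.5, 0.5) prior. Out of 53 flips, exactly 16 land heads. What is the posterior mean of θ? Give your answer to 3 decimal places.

Posterior mean ≈ 0.306

The binomial likelihood is conjugate to the Beta prior: with 16 successes and 37 failures, the posterior is Beta(0.5+16, 0.5+37) = Beta(16.5, 37.5).
E[θ | data] = 16.5/(16.5+37.5) = 0.306.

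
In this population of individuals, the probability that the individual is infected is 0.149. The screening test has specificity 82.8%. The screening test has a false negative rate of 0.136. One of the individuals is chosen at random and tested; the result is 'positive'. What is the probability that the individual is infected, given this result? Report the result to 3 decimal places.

P(H | E) ≈ 0.468

Write H for 'the individual is infected'. Prior odds H:¬H = 0.149/0.851 = 0.17509. For the 'positive' outcome, the likelihood ratio is 0.864/0.172 = 5.0233.
Posterior odds = 0.17509 × 5.0233 = 0.87951, so P(H|E) = 0.87951/(1+0.87951) = 0.468.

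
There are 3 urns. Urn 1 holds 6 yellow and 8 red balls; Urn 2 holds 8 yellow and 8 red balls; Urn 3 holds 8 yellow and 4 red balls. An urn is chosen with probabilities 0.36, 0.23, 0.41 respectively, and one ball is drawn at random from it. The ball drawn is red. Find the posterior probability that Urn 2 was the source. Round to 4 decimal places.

Tabulate prior·likelihood by source: [1] prior 0.36, lik 0.5714, product 0.2057; [2] prior 0.23, lik 0.5, product 0.1150; [3] prior 0.41, lik 0.3333, product 0.1367.
Normalizing constant = 0.45738; the posterior for Urn 2 is its product over the sum, 0.1150/0.45738 = 0.2514.

Posterior probability ≈ 0.2514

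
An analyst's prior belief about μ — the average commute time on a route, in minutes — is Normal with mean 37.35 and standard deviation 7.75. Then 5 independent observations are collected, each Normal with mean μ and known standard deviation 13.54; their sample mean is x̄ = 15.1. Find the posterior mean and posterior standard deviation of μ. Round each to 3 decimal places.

Prior precision 1/τ₀² = 1/7.75² = 0.0166493; data precision n/σ² = 5/13.54² = 0.0272730.
Posterior precision = 0.0166493 + 0.0272730 = 0.0439223, giving posterior SD = 1/√0.0439223 = 4.772.
Posterior mean = (0.0166493·37.35 + 0.0272730·15.1) / 0.0439223 = 23.534.

Posterior mean ≈ 23.534; posterior SD ≈ 4.772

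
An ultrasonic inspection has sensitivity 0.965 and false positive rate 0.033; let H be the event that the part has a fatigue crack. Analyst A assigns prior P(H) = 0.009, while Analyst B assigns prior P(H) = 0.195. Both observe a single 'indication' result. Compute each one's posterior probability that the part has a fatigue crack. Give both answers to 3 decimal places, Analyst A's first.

Analyst A: 0.210; Analyst B: 0.876

P('+'|H) = 0.965, P('+'|¬H) = 0.033.
Analyst A: numerator 0.965·0.009 = 0.0086850; evidence = 0.0086850+0.033·0.991 = 0.041388; posterior = 0.210.
Analyst B: numerator 0.965·0.195 = 0.18818; evidence = 0.18818+0.033·0.805 = 0.21474; posterior = 0.876.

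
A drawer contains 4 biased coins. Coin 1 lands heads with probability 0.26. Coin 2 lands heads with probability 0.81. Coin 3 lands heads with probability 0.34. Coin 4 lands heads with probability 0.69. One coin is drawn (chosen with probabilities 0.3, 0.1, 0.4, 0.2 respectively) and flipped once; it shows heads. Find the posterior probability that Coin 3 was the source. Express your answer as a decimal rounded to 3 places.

Posterior probability ≈ 0.314

P(heads|C1) = 0.26; P(heads|C2) = 0.81; P(heads|C3) = 0.34; P(heads|C4) = 0.69.
Prior × likelihood for each source: 0.3·0.26=0.07800, 0.1·0.81=0.08100, 0.4·0.34=0.1360, 0.2·0.69=0.1380. Summing gives P(heads) = 0.43300.
P(Coin 3 | heads) = 0.1360 / 0.43300 = 0.314.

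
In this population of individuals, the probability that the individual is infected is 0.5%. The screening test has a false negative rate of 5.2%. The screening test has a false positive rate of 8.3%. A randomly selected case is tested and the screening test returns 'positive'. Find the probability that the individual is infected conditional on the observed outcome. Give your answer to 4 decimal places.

P(H | E) ≈ 0.0543

Write H for 'the individual is infected'. Prior odds H:¬H = 0.005/0.995 = 0.0050251. For the 'positive' outcome, the likelihood ratio is 0.948/0.083 = 11.422.
Posterior odds = 0.0050251 × 11.422 = 0.057395, so P(H|E) = 0.057395/(1+0.057395) = 0.0543.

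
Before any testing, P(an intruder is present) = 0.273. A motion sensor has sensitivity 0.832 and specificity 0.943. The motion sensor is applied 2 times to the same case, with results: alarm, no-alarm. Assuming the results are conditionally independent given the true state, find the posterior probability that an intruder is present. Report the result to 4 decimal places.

Posterior P(H) ≈ 0.4941

Let H be the event that an intruder is present; start with P(H) = 0.273. P('alarm'|H) = 0.832, P('alarm'|¬H) = 0.057.
Update on result 1 ('alarm'): P(H) ← 0.832·0.2730 / (0.832·0.2730 + 0.057·0.7270) = 0.22714/0.26858 = 0.8457.
Update on result 2 ('no-alarm'): P(H) ← 0.168·0.8457 / (0.168·0.8457 + 0.943·0.1543) = 0.14208/0.28758 = 0.4941.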